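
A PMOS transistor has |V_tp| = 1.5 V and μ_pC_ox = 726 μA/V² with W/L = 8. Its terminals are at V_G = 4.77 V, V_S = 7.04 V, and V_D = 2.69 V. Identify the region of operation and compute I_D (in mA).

V_SG = V_S − V_G = 7.04 − 4.77 = 2.27 V; V_SD = V_S − V_D = 7.04 − 2.69 = 4.35 V.
k_p = μ_pC_ox · (W/L) = 5.808 mA/V².
V_ov = V_SG − |V_tp| = 2.27 − 1.5 = 0.77 V.
Since V_SD = 4.35 V ≥ V_ov = 0.77 V, the device is in saturation.
I_D = ½ k_p V_ov² = 0.5 × 5.808 × 0.77² = 1.72 mA.

Saturation; I_D = 1.72 mA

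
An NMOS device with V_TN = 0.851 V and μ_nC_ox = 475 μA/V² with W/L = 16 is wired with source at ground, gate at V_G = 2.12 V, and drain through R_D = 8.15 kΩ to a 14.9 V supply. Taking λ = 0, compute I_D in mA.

I_D = 1.80 mA

V_GS = V_G = 2.12 V, so V_ov = 2.12 − 0.851 = 1.27 V.
k_n = μ_nC_ox · (W/L) = 7.6 mA/V².
Assume saturation: I_D = ½ k_n V_ov² = 0.5 × 7.6 × 1.27² = 6.12 mA, giving V_DS = V_DD − I_D R_D = 14.9 − 6.12 × 8.15 = -35 V.
But -35 V < V_ov = 1.27 V, so the device is actually in triode.
In triode I_D = k_n[V_ov V_DS − ½ V_DS²] and I_D = (V_DD − V_DS)/R_D. Equating: 31 V_DS² − 79.6 V_DS + 14.9 = 0, giving V_DS = 0.203 V (the root below V_ov).
I_D = (14.9 − 0.203) / 8.15 = 1.8 mA.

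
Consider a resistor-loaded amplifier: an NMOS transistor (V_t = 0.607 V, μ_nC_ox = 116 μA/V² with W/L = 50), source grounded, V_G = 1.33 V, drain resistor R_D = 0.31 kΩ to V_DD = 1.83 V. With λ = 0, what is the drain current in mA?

I_D = 1.52 mA

V_GS = V_G = 1.33 V, so V_ov = 1.33 − 0.607 = 0.723 V.
k_n = μ_nC_ox · (W/L) = 5.8 mA/V².
Assume saturation: I_D = ½ k_n V_ov² = 0.5 × 5.8 × 0.723² = 1.52 mA, giving V_DS = V_DD − I_D R_D = 1.83 − 1.52 × 0.31 = 1.36 V.
V_DS = 1.36 V ≥ V_ov = 0.723 V, confirming saturation.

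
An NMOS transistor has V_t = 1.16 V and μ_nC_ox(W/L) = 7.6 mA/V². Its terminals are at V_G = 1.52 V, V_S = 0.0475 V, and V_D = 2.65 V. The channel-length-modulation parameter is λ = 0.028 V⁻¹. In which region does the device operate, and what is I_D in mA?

V_GS = V_G − V_S = 1.52 − 0.0475 = 1.47 V; V_DS = V_D − V_S = 2.65 − 0.0475 = 2.6 V.
V_ov = V_GS − V_t = 1.47 − 1.16 = 0.312 V.
Since V_DS = 2.6 V ≥ V_ov = 0.312 V, the device is in saturation.
I_D = ½ k_n V_ov² (1 + λ V_DS) = 0.5 × 7.6 × 0.312² × (1 + 0.028 × 2.6) = 0.398 mA.

Saturation; I_D = 0.398 mA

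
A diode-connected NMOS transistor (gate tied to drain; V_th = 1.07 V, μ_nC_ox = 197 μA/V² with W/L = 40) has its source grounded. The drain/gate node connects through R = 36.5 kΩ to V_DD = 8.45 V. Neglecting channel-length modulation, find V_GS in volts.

With gate tied to drain, V_GS = V_DS ≥ V_GS − V_th, so the device is in saturation.
k_n = μ_nC_ox · (W/L) = 7.88 mA/V².
KCL at the drain: ½ k_n (V_GS − V_th)² = (V_DD − V_GS)/R.
Let x = V_GS − 1.07. Then 144 x² + x − 7.38 = 0, giving x = 0.223 V (positive root), so V_GS = 1.29 V.
I_D = (V_DD − V_GS)/R = (8.45 − 1.29) / 36.5 = 0.196 mA.

V_GS = 1.29 V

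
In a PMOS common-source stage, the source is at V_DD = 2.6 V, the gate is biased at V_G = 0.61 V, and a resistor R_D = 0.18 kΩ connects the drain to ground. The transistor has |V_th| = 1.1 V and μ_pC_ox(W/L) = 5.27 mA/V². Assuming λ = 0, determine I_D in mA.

I_D = 2.09 mA

V_SG = V_DD − V_G = 2.6 − 0.61 = 1.99 V, so V_ov = 1.99 − 1.1 = 0.89 V.
Assume saturation: I_D = ½ k_p V_ov² = 0.5 × 5.27 × 0.89² = 2.09 mA, giving V_SD = V_DD − I_D R_D = 2.6 − 2.09 × 0.18 = 2.22 V.
V_SD = 2.22 V ≥ V_ov = 0.89 V, confirming saturation.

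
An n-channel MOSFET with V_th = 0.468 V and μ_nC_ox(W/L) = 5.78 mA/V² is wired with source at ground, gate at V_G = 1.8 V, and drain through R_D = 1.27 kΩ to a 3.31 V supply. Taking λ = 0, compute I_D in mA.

I_D = 2.33 mA

V_GS = V_G = 1.8 V, so V_ov = 1.8 − 0.468 = 1.33 V.
Assume saturation: I_D = ½ k_n V_ov² = 0.5 × 5.78 × 1.33² = 5.13 mA, giving V_DS = V_DD − I_D R_D = 3.31 − 5.13 × 1.27 = -3.2 V.
But -3.2 V < V_ov = 1.33 V, so the device is actually in triode.
In triode I_D = k_n[V_ov V_DS − ½ V_DS²] and I_D = (V_DD − V_DS)/R_D. Equating: 3.67 V_DS² − 10.78 V_DS + 3.31 = 0, giving V_DS = 0.348 V (the root below V_ov).
I_D = (3.31 − 0.348) / 1.27 = 2.33 mA.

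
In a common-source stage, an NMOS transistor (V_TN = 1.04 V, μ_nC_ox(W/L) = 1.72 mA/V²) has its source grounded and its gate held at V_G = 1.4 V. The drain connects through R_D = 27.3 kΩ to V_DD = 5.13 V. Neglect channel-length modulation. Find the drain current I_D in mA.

V_GS = V_G = 1.4 V, so V_ov = 1.4 − 1.04 = 0.36 V.
Assume saturation: I_D = ½ k_n V_ov² = 0.5 × 1.72 × 0.36² = 0.111 mA, giving V_DS = V_DD − I_D R_D = 5.13 − 0.111 × 27.3 = 2.09 V.
V_DS = 2.09 V ≥ V_ov = 0.36 V, confirming saturation.

I_D = 0.111 mA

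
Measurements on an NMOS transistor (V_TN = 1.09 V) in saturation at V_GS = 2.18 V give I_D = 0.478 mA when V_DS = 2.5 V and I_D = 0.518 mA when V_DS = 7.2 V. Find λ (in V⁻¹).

λ = 0.0186 V⁻¹

With V_GS fixed, I_D ∝ (1 + λ V_DS) in saturation, so I_D2/I_D1 = (1 + λ V_DS2)/(1 + λ V_DS1).
0.518/0.478 = 1.084 = (1 + 7.2 λ)/(1 + 2.5 λ).
Solving: λ (I_D1 V_DS2 − I_D2 V_DS1) = I_D2 − I_D1, so λ = (0.518 − 0.478) / (0.478 × 7.2 − 0.518 × 2.5) = 0.04 / 2.15 = 0.0186 V⁻¹.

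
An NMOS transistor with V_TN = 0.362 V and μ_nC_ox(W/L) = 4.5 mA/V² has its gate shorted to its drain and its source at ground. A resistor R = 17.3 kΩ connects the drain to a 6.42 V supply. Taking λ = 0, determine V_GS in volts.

V_GS = 0.744 V

With gate tied to drain, V_GS = V_DS ≥ V_GS − V_TN, so the device is in saturation.
KCL at the drain: ½ k_n (V_GS − V_TN)² = (V_DD − V_GS)/R.
Let x = V_GS − 0.362. Then 38.9 x² + x − 6.058 = 0, giving x = 0.382 V (positive root), so V_GS = 0.744 V.
I_D = (V_DD − V_GS)/R = (6.42 − 0.744) / 17.3 = 0.328 mA.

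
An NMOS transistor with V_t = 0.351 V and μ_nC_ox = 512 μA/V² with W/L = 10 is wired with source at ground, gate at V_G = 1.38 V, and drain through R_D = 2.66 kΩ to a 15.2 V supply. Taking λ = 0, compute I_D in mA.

V_GS = V_G = 1.38 V, so V_ov = 1.38 − 0.351 = 1.03 V.
k_n = μ_nC_ox · (W/L) = 5.12 mA/V².
Assume saturation: I_D = ½ k_n V_ov² = 0.5 × 5.12 × 1.03² = 2.71 mA, giving V_DS = V_DD − I_D R_D = 15.2 − 2.71 × 2.66 = 7.99 V.
V_DS = 7.99 V ≥ V_ov = 1.03 V, confirming saturation.

I_D = 2.71 mA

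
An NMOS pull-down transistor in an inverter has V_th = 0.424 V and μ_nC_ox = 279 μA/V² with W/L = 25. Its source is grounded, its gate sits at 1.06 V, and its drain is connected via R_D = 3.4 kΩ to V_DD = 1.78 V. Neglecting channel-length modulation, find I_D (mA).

V_GS = V_G = 1.06 V, so V_ov = 1.06 − 0.424 = 0.636 V.
k_n = μ_nC_ox · (W/L) = 6.975 mA/V².
Assume saturation: I_D = ½ k_n V_ov² = 0.5 × 6.975 × 0.636² = 1.41 mA, giving V_DS = V_DD − I_D R_D = 1.78 − 1.41 × 3.4 = -3.02 V.
But -3.02 V < V_ov = 0.636 V, so the device is actually in triode.
In triode I_D = k_n[V_ov V_DS − ½ V_DS²] and I_D = (V_DD − V_DS)/R_D. Equating: 11.9 V_DS² − 16.08 V_DS + 1.78 = 0, giving V_DS = 0.122 V (the root below V_ov).
I_D = (1.78 − 0.122) / 3.4 = 0.488 mA.

I_D = 0.488 mA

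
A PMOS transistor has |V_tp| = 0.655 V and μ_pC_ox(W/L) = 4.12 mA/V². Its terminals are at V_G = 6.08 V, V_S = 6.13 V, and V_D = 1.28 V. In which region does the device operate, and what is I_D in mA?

V_SG = V_S − V_G = 6.13 − 6.08 = 0.05 V; V_SD = V_S − V_D = 6.13 − 1.28 = 4.85 V.
V_SG = 0.05 V < |V_tp| = 0.655 V, so the transistor is in cutoff.

Cutoff; I_D = 0 mA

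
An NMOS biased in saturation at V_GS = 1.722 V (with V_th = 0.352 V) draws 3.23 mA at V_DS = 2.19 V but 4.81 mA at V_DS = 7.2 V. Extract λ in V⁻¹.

λ = 0.124 V⁻¹

With V_GS fixed, I_D ∝ (1 + λ V_DS) in saturation, so I_D2/I_D1 = (1 + λ V_DS2)/(1 + λ V_DS1).
4.81/3.23 = 1.489 = (1 + 7.2 λ)/(1 + 2.19 λ).
Solving: λ (I_D1 V_DS2 − I_D2 V_DS1) = I_D2 − I_D1, so λ = (4.81 − 3.23) / (3.23 × 7.2 − 4.81 × 2.19) = 1.58 / 12.7 = 0.124 V⁻¹.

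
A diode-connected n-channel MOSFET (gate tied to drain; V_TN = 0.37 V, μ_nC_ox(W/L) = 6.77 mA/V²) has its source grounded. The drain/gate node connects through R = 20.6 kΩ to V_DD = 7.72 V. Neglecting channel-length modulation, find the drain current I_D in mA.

With gate tied to drain, V_GS = V_DS ≥ V_GS − V_TN, so the device is in saturation.
KCL at the drain: ½ k_n (V_GS − V_TN)² = (V_DD − V_GS)/R.
Let x = V_GS − 0.37. Then 69.7 x² + x − 7.35 = 0, giving x = 0.318 V (positive root), so V_GS = 0.688 V.
I_D = (V_DD − V_GS)/R = (7.72 − 0.688) / 20.6 = 0.341 mA.

I_D = 0.341 mA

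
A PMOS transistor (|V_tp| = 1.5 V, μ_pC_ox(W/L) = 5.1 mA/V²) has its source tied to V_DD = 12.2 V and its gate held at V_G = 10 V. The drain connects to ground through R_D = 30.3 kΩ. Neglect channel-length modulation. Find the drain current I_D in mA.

I_D = 0.399 mA

V_SG = V_DD − V_G = 12.2 − 10 = 2.2 V, so V_ov = 2.2 − 1.5 = 0.7 V.
Assume saturation: I_D = ½ k_p V_ov² = 0.5 × 5.1 × 0.7² = 1.25 mA, giving V_SD = V_DD − I_D R_D = 12.2 − 1.25 × 30.3 = -25.7 V.
But -25.7 V < V_ov = 0.7 V, so the device is actually in triode.
In triode I_D = k_p[V_ov V_SD − ½ V_SD²] and I_D = (V_DD − V_SD)/R_D. Equating: 77.3 V_SD² − 109.2 V_SD + 12.2 = 0, giving V_SD = 0.122 V (the root below V_ov).
I_D = (12.2 − 0.122) / 30.3 = 0.399 mA.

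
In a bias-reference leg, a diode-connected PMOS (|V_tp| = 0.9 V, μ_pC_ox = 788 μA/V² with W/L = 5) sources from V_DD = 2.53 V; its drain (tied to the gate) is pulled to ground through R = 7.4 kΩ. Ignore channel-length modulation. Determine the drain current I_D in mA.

I_D = 0.179 mA

With gate tied to drain, V_SG = V_SD ≥ V_SG − |V_tp|, so the device is in saturation.
k_p = μ_pC_ox · (W/L) = 3.94 mA/V².
KCL at the drain: ½ k_p (V_SG − |V_tp|)² = (V_DD − V_SG)/R.
Let x = V_SG − 0.9. Then 14.6 x² + x − 1.63 = 0, giving x = 0.302 V (positive root), so V_SG = 1.2 V.
I_D = (V_DD − V_SG)/R = (2.53 − 1.2) / 7.4 = 0.179 mA.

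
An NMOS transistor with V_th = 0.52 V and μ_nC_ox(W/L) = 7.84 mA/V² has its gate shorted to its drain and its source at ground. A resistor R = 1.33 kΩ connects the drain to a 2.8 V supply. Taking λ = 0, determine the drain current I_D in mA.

With gate tied to drain, V_GS = V_DS ≥ V_GS − V_th, so the device is in saturation.
KCL at the drain: ½ k_n (V_GS − V_th)² = (V_DD − V_GS)/R.
Let x = V_GS − 0.52. Then 5.21 x² + x − 2.28 = 0, giving x = 0.572 V (positive root), so V_GS = 1.09 V.
I_D = (V_DD − V_GS)/R = (2.8 − 1.09) / 1.33 = 1.28 mA.

I_D = 1.28 mA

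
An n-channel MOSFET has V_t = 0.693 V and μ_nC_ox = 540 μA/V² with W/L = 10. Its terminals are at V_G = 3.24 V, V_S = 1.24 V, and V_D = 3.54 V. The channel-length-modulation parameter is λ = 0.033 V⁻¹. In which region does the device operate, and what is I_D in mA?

Saturation; I_D = 4.96 mA

V_GS = V_G − V_S = 3.24 − 1.24 = 2 V; V_DS = V_D − V_S = 3.54 − 1.24 = 2.3 V.
k_n = μ_nC_ox · (W/L) = 5.4 mA/V².
V_ov = V_GS − V_t = 2 − 0.693 = 1.31 V.
Since V_DS = 2.3 V ≥ V_ov = 1.31 V, the device is in saturation.
I_D = ½ k_n V_ov² (1 + λ V_DS) = 0.5 × 5.4 × 1.31² × (1 + 0.033 × 2.3) = 4.96 mA.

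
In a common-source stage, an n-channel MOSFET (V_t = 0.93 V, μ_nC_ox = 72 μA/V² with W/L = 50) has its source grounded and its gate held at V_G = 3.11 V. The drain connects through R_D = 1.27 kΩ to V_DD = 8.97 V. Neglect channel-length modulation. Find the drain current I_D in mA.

I_D = 6.24 mA

V_GS = V_G = 3.11 V, so V_ov = 3.11 − 0.93 = 2.18 V.
k_n = μ_nC_ox · (W/L) = 3.6 mA/V².
Assume saturation: I_D = ½ k_n V_ov² = 0.5 × 3.6 × 2.18² = 8.55 mA, giving V_DS = V_DD − I_D R_D = 8.97 − 8.55 × 1.27 = -1.89 V.
But -1.89 V < V_ov = 2.18 V, so the device is actually in triode.
In triode I_D = k_n[V_ov V_DS − ½ V_DS²] and I_D = (V_DD − V_DS)/R_D. Equating: 2.29 V_DS² − 10.97 V_DS + 8.97 = 0, giving V_DS = 1.05 V (the root below V_ov).
I_D = (8.97 − 1.05) / 1.27 = 6.24 mA.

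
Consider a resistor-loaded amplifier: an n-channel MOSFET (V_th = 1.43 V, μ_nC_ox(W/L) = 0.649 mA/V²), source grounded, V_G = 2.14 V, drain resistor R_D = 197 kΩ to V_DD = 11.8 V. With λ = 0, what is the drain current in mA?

V_GS = V_G = 2.14 V, so V_ov = 2.14 − 1.43 = 0.71 V.
Assume saturation: I_D = ½ k_n V_ov² = 0.5 × 0.649 × 0.71² = 0.164 mA, giving V_DS = V_DD − I_D R_D = 11.8 − 0.164 × 197 = -20.4 V.
But -20.4 V < V_ov = 0.71 V, so the device is actually in triode.
In triode I_D = k_n[V_ov V_DS − ½ V_DS²] and I_D = (V_DD − V_DS)/R_D. Equating: 63.9 V_DS² − 91.78 V_DS + 11.8 = 0, giving V_DS = 0.143 V (the root below V_ov).
I_D = (11.8 − 0.143) / 197 = 0.0592 mA.

I_D = 0.0592 mA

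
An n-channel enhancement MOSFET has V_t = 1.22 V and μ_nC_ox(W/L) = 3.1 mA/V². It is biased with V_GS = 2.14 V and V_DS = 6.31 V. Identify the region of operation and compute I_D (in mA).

V_ov = V_GS − V_t = 2.14 − 1.22 = 0.92 V.
Since V_DS = 6.31 V ≥ V_ov = 0.92 V, the device is in saturation.
I_D = ½ k_n V_ov² = 0.5 × 3.1 × 0.92² = 1.31 mA.

Saturation; I_D = 1.31 mA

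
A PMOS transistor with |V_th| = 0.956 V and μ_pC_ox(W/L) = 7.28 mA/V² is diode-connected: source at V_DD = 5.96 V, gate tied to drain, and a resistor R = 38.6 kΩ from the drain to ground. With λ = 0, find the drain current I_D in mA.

With gate tied to drain, V_SG = V_SD ≥ V_SG − |V_th|, so the device is in saturation.
KCL at the drain: ½ k_p (V_SG − |V_th|)² = (V_DD − V_SG)/R.
Let x = V_SG − 0.956. Then 141 x² + x − 5.004 = 0, giving x = 0.185 V (positive root), so V_SG = 1.14 V.
I_D = (V_DD − V_SG)/R = (5.96 − 1.14) / 38.6 = 0.125 mA.

I_D = 0.125 mA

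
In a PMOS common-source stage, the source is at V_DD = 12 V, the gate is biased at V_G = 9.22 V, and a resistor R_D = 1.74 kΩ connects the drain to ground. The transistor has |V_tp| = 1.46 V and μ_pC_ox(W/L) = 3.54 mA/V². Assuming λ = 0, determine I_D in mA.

V_SG = V_DD − V_G = 12 − 9.22 = 2.78 V, so V_ov = 2.78 − 1.46 = 1.32 V.
Assume saturation: I_D = ½ k_p V_ov² = 0.5 × 3.54 × 1.32² = 3.08 mA, giving V_SD = V_DD − I_D R_D = 12 − 3.08 × 1.74 = 6.63 V.
V_SD = 6.63 V ≥ V_ov = 1.32 V, confirming saturation.

I_D = 3.08 mA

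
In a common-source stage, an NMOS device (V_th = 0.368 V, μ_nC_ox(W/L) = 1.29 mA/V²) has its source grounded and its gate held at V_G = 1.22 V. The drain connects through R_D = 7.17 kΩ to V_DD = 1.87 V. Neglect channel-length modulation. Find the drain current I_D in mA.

I_D = 0.227 mA

V_GS = V_G = 1.22 V, so V_ov = 1.22 − 0.368 = 0.852 V.
Assume saturation: I_D = ½ k_n V_ov² = 0.5 × 1.29 × 0.852² = 0.468 mA, giving V_DS = V_DD − I_D R_D = 1.87 − 0.468 × 7.17 = -1.49 V.
But -1.49 V < V_ov = 0.852 V, so the device is actually in triode.
In triode I_D = k_n[V_ov V_DS − ½ V_DS²] and I_D = (V_DD − V_DS)/R_D. Equating: 4.62 V_DS² − 8.88 V_DS + 1.87 = 0, giving V_DS = 0.241 V (the root below V_ov).
I_D = (1.87 − 0.241) / 7.17 = 0.227 mA.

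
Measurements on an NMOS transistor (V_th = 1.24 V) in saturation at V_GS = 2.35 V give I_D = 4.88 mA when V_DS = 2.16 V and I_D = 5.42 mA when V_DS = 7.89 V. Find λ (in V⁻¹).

With V_GS fixed, I_D ∝ (1 + λ V_DS) in saturation, so I_D2/I_D1 = (1 + λ V_DS2)/(1 + λ V_DS1).
5.42/4.88 = 1.111 = (1 + 7.89 λ)/(1 + 2.16 λ).
Solving: λ (I_D1 V_DS2 − I_D2 V_DS1) = I_D2 − I_D1, so λ = (5.42 − 4.88) / (4.88 × 7.89 − 5.42 × 2.16) = 0.54 / 26.8 = 0.0202 V⁻¹.

λ = 0.0202 V⁻¹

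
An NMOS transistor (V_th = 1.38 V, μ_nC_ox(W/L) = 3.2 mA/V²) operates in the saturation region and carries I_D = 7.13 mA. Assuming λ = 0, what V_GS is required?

In saturation I_D = ½ k_n (V_GS − V_th)², so V_GS − V_th = √(2 I_D / k_n) = √(2 × 7.13 / 3.2) = 2.11 V.
V_GS = 1.38 + 2.11 = 3.49 V.

V_GS = 3.49 V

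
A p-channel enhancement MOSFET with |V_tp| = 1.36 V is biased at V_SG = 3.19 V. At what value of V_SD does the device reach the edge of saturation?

V_SD,sat = 1.83 V

The boundary between triode and saturation is V_SD = V_SG − |V_tp| = V_ov.
V_ov = 3.19 − 1.36 = 1.83 V.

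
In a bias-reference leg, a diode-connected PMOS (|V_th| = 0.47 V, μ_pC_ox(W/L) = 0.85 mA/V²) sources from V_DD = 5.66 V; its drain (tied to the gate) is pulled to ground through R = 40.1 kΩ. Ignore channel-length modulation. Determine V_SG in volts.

V_SG = 0.993 V

With gate tied to drain, V_SG = V_SD ≥ V_SG − |V_th|, so the device is in saturation.
KCL at the drain: ½ k_p (V_SG − |V_th|)² = (V_DD − V_SG)/R.
Let x = V_SG − 0.47. Then 17 x² + x − 5.19 = 0, giving x = 0.523 V (positive root), so V_SG = 0.993 V.
I_D = (V_DD − V_SG)/R = (5.66 − 0.993) / 40.1 = 0.116 mA.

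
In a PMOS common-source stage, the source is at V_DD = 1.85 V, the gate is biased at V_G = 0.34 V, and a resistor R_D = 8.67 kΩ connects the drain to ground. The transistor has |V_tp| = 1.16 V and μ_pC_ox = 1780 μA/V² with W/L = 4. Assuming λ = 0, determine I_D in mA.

V_SG = V_DD − V_G = 1.85 − 0.34 = 1.51 V, so V_ov = 1.51 − 1.16 = 0.35 V.
k_p = μ_pC_ox · (W/L) = 7.12 mA/V².
Assume saturation: I_D = ½ k_p V_ov² = 0.5 × 7.12 × 0.35² = 0.436 mA, giving V_SD = V_DD − I_D R_D = 1.85 − 0.436 × 8.67 = -1.93 V.
But -1.93 V < V_ov = 0.35 V, so the device is actually in triode.
In triode I_D = k_p[V_ov V_SD − ½ V_SD²] and I_D = (V_DD − V_SD)/R_D. Equating: 30.9 V_SD² − 22.61 V_SD + 1.85 = 0, giving V_SD = 0.0939 V (the root below V_ov).
I_D = (1.85 − 0.0939) / 8.67 = 0.203 mA.

I_D = 0.203 mA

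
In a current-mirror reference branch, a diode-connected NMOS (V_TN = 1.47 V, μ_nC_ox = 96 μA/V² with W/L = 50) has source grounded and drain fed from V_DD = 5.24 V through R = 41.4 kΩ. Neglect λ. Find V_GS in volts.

With gate tied to drain, V_GS = V_DS ≥ V_GS − V_TN, so the device is in saturation.
k_n = μ_nC_ox · (W/L) = 4.8 mA/V².
KCL at the drain: ½ k_n (V_GS − V_TN)² = (V_DD − V_GS)/R.
Let x = V_GS − 1.47. Then 99.4 x² + x − 3.77 = 0, giving x = 0.19 V (positive root), so V_GS = 1.66 V.
I_D = (V_DD − V_GS)/R = (5.24 − 1.66) / 41.4 = 0.0865 mA.

V_GS = 1.66 V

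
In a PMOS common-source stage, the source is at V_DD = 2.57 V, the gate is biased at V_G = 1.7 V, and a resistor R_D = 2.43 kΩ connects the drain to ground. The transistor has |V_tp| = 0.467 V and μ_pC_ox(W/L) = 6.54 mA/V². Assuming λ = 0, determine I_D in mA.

V_SG = V_DD − V_G = 2.57 − 1.7 = 0.87 V, so V_ov = 0.87 − 0.467 = 0.403 V.
Assume saturation: I_D = ½ k_p V_ov² = 0.5 × 6.54 × 0.403² = 0.531 mA, giving V_SD = V_DD − I_D R_D = 2.57 − 0.531 × 2.43 = 1.28 V.
V_SD = 1.28 V ≥ V_ov = 0.403 V, confirming saturation.

I_D = 0.531 mA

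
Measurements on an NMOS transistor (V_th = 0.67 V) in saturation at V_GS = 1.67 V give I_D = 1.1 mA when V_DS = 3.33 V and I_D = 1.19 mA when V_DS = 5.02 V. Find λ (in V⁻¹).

With V_GS fixed, I_D ∝ (1 + λ V_DS) in saturation, so I_D2/I_D1 = (1 + λ V_DS2)/(1 + λ V_DS1).
1.19/1.1 = 1.082 = (1 + 5.02 λ)/(1 + 3.33 λ).
Solving: λ (I_D1 V_DS2 − I_D2 V_DS1) = I_D2 − I_D1, so λ = (1.19 − 1.1) / (1.1 × 5.02 − 1.19 × 3.33) = 0.09 / 1.56 = 0.0577 V⁻¹.

λ = 0.0577 V⁻¹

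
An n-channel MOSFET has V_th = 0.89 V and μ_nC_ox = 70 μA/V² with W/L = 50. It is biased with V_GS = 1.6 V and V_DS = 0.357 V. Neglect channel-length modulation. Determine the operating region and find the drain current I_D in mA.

k_n = μ_nC_ox · (W/L) = 3.5 mA/V².
V_ov = V_GS − V_th = 1.6 − 0.89 = 0.71 V.
Since V_DS = 0.357 V < V_ov = 0.71 V, the device is in the triode region.
I_D = k_n [V_ov · V_DS − ½ V_DS²] = 3.5 × [0.71 × 0.357 − 0.5 × 0.357²] = 0.664 mA.

Triode; I_D = 0.664 mA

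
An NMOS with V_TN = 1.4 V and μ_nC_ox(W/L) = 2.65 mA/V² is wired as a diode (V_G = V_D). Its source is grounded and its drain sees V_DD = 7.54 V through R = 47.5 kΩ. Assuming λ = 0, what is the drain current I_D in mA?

I_D = 0.123 mA

With gate tied to drain, V_GS = V_DS ≥ V_GS − V_TN, so the device is in saturation.
KCL at the drain: ½ k_n (V_GS − V_TN)² = (V_DD − V_GS)/R.
Let x = V_GS − 1.4. Then 62.9 x² + x − 6.14 = 0, giving x = 0.304 V (positive root), so V_GS = 1.7 V.
I_D = (V_DD − V_GS)/R = (7.54 − 1.7) / 47.5 = 0.123 mA.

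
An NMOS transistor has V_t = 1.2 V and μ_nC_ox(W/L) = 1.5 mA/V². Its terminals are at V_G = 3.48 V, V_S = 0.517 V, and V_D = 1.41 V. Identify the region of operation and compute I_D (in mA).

Triode; I_D = 1.76 mA

V_GS = V_G − V_S = 3.48 − 0.517 = 2.96 V; V_DS = V_D − V_S = 1.41 − 0.517 = 0.893 V.
V_ov = V_GS − V_t = 2.96 − 1.2 = 1.76 V.
Since V_DS = 0.893 V < V_ov = 1.76 V, the device is in the triode region.
I_D = k_n [V_ov · V_DS − ½ V_DS²] = 1.5 × [1.76 × 0.893 − 0.5 × 0.893²] = 1.76 mA.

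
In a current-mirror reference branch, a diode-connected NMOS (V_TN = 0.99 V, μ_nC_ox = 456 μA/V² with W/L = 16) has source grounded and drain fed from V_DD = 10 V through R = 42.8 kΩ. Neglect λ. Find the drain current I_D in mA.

I_D = 0.205 mA

With gate tied to drain, V_GS = V_DS ≥ V_GS − V_TN, so the device is in saturation.
k_n = μ_nC_ox · (W/L) = 7.296 mA/V².
KCL at the drain: ½ k_n (V_GS − V_TN)² = (V_DD − V_GS)/R.
Let x = V_GS − 0.99. Then 156 x² + x − 9.01 = 0, giving x = 0.237 V (positive root), so V_GS = 1.23 V.
I_D = (V_DD − V_GS)/R = (10 − 1.23) / 42.8 = 0.205 mA.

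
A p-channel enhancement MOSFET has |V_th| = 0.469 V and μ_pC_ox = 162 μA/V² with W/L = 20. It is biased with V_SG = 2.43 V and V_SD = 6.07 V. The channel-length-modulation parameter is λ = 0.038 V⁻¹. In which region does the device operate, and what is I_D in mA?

Saturation; I_D = 7.67 mA

k_p = μ_pC_ox · (W/L) = 3.24 mA/V².
V_ov = V_SG − |V_th| = 2.43 − 0.469 = 1.96 V.
Since V_SD = 6.07 V ≥ V_ov = 1.96 V, the device is in saturation.
I_D = ½ k_p V_ov² (1 + λ V_SD) = 0.5 × 3.24 × 1.96² × (1 + 0.038 × 6.07) = 7.67 mA.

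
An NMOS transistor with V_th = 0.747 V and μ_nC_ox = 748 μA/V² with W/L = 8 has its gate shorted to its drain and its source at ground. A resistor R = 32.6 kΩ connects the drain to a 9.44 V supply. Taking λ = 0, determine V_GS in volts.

V_GS = 1.04 V

With gate tied to drain, V_GS = V_DS ≥ V_GS − V_th, so the device is in saturation.
k_n = μ_nC_ox · (W/L) = 5.984 mA/V².
KCL at the drain: ½ k_n (V_GS − V_th)² = (V_DD − V_GS)/R.
Let x = V_GS − 0.747. Then 97.5 x² + x − 8.693 = 0, giving x = 0.293 V (positive root), so V_GS = 1.04 V.
I_D = (V_DD − V_GS)/R = (9.44 − 1.04) / 32.6 = 0.258 mA.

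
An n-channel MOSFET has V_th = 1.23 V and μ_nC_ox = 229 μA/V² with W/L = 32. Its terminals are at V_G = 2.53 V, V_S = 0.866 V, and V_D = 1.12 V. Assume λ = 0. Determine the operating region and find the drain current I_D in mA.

Triode; I_D = 0.571 mA

V_GS = V_G − V_S = 2.53 − 0.866 = 1.66 V; V_DS = V_D − V_S = 1.12 − 0.866 = 0.254 V.
k_n = μ_nC_ox · (W/L) = 7.328 mA/V².
V_ov = V_GS − V_th = 1.66 − 1.23 = 0.434 V.
Since V_DS = 0.254 V < V_ov = 0.434 V, the device is in the triode region.
I_D = k_n [V_ov · V_DS − ½ V_DS²] = 7.328 × [0.434 × 0.254 − 0.5 × 0.254²] = 0.571 mA.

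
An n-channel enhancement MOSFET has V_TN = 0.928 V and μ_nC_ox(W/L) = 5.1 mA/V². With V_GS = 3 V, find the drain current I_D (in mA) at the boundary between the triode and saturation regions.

I_D = 10.9 mA

At the boundary V_DS = V_ov = V_GS − V_TN = 3 − 0.928 = 2.07 V.
I_D = ½ k_n V_ov² = 0.5 × 5.1 × 2.07² = 10.9 mA.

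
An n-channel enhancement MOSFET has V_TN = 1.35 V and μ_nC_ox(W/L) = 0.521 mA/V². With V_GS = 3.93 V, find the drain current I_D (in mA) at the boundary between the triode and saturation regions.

I_D = 1.73 mA

At the boundary V_DS = V_ov = V_GS − V_TN = 3.93 − 1.35 = 2.58 V.
I_D = ½ k_n V_ov² = 0.5 × 0.521 × 2.58² = 1.73 mA.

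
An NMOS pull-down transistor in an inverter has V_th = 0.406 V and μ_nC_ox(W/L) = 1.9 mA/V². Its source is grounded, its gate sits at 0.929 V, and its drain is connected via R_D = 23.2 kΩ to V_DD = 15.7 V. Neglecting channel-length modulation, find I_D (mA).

V_GS = V_G = 0.929 V, so V_ov = 0.929 − 0.406 = 0.523 V.
Assume saturation: I_D = ½ k_n V_ov² = 0.5 × 1.9 × 0.523² = 0.26 mA, giving V_DS = V_DD − I_D R_D = 15.7 − 0.26 × 23.2 = 9.67 V.
V_DS = 9.67 V ≥ V_ov = 0.523 V, confirming saturation.

I_D = 0.260 mA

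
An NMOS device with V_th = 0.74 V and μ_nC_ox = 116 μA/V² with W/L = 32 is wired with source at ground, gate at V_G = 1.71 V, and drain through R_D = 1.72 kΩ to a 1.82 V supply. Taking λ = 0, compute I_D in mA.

I_D = 0.889 mA

V_GS = V_G = 1.71 V, so V_ov = 1.71 − 0.74 = 0.97 V.
k_n = μ_nC_ox · (W/L) = 3.712 mA/V².
Assume saturation: I_D = ½ k_n V_ov² = 0.5 × 3.712 × 0.97² = 1.75 mA, giving V_DS = V_DD − I_D R_D = 1.82 − 1.75 × 1.72 = -1.18 V.
But -1.18 V < V_ov = 0.97 V, so the device is actually in triode.
In triode I_D = k_n[V_ov V_DS − ½ V_DS²] and I_D = (V_DD − V_DS)/R_D. Equating: 3.19 V_DS² − 7.193 V_DS + 1.82 = 0, giving V_DS = 0.29 V (the root below V_ov).
I_D = (1.82 − 0.29) / 1.72 = 0.889 mA.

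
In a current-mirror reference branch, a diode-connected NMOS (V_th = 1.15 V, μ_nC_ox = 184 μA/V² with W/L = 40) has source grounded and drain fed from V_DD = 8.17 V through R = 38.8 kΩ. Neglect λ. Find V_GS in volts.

With gate tied to drain, V_GS = V_DS ≥ V_GS − V_th, so the device is in saturation.
k_n = μ_nC_ox · (W/L) = 7.36 mA/V².
KCL at the drain: ½ k_n (V_GS − V_th)² = (V_DD − V_GS)/R.
Let x = V_GS − 1.15. Then 143 x² + x − 7.02 = 0, giving x = 0.218 V (positive root), so V_GS = 1.37 V.
I_D = (V_DD − V_GS)/R = (8.17 − 1.37) / 38.8 = 0.175 mA.

V_GS = 1.37 V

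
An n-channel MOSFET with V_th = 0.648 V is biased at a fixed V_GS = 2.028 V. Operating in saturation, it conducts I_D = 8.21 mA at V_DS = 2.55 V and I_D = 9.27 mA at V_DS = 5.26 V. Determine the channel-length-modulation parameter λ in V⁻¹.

λ = 0.0542 V⁻¹

With V_GS fixed, I_D ∝ (1 + λ V_DS) in saturation, so I_D2/I_D1 = (1 + λ V_DS2)/(1 + λ V_DS1).
9.27/8.21 = 1.129 = (1 + 5.26 λ)/(1 + 2.55 λ).
Solving: λ (I_D1 V_DS2 − I_D2 V_DS1) = I_D2 − I_D1, so λ = (9.27 − 8.21) / (8.21 × 5.26 − 9.27 × 2.55) = 1.06 / 19.5 = 0.0542 V⁻¹.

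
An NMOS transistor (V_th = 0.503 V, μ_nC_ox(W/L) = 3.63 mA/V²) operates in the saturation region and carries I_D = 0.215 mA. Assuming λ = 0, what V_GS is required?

In saturation I_D = ½ k_n (V_GS − V_th)², so V_GS − V_th = √(2 I_D / k_n) = √(2 × 0.215 / 3.63) = 0.344 V.
V_GS = 0.503 + 0.344 = 0.847 V.

V_GS = 0.847 V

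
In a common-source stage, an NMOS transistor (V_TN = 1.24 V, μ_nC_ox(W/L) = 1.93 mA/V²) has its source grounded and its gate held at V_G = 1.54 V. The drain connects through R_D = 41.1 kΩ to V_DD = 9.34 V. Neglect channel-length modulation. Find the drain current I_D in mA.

I_D = 0.0869 mA

V_GS = V_G = 1.54 V, so V_ov = 1.54 − 1.24 = 0.3 V.
Assume saturation: I_D = ½ k_n V_ov² = 0.5 × 1.93 × 0.3² = 0.0869 mA, giving V_DS = V_DD − I_D R_D = 9.34 − 0.0869 × 41.1 = 5.77 V.
V_DS = 5.77 V ≥ V_ov = 0.3 V, confirming saturation.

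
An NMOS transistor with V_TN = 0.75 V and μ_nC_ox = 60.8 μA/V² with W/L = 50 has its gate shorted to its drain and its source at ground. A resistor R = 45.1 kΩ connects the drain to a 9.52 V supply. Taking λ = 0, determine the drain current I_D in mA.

With gate tied to drain, V_GS = V_DS ≥ V_GS − V_TN, so the device is in saturation.
k_n = μ_nC_ox · (W/L) = 3.04 mA/V².
KCL at the drain: ½ k_n (V_GS − V_TN)² = (V_DD − V_GS)/R.
Let x = V_GS − 0.75. Then 68.6 x² + x − 8.77 = 0, giving x = 0.35 V (positive root), so V_GS = 1.1 V.
I_D = (V_DD − V_GS)/R = (9.52 − 1.1) / 45.1 = 0.187 mA.

I_D = 0.187 mA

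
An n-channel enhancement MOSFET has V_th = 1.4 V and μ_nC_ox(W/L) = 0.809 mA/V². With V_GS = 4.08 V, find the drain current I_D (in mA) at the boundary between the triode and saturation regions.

At the boundary V_DS = V_ov = V_GS − V_th = 4.08 − 1.4 = 2.68 V.
I_D = ½ k_n V_ov² = 0.5 × 0.809 × 2.68² = 2.91 mA.

I_D = 2.91 mA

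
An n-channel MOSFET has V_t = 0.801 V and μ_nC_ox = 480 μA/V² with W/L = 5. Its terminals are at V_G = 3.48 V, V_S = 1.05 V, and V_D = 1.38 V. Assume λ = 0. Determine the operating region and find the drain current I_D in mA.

Triode; I_D = 1.16 mA

V_GS = V_G − V_S = 3.48 − 1.05 = 2.43 V; V_DS = V_D − V_S = 1.38 − 1.05 = 0.33 V.
k_n = μ_nC_ox · (W/L) = 2.4 mA/V².
V_ov = V_GS − V_t = 2.43 − 0.801 = 1.63 V.
Since V_DS = 0.33 V < V_ov = 1.63 V, the device is in the triode region.
I_D = k_n [V_ov · V_DS − ½ V_DS²] = 2.4 × [1.63 × 0.33 − 0.5 × 0.33²] = 1.16 mA.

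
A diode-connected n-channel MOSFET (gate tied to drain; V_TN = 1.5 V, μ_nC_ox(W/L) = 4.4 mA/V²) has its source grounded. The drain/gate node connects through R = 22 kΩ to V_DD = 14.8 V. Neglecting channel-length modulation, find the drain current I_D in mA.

With gate tied to drain, V_GS = V_DS ≥ V_GS − V_TN, so the device is in saturation.
KCL at the drain: ½ k_n (V_GS − V_TN)² = (V_DD − V_GS)/R.
Let x = V_GS − 1.5. Then 48.4 x² + x − 13.3 = 0, giving x = 0.514 V (positive root), so V_GS = 2.01 V.
I_D = (V_DD − V_GS)/R = (14.8 − 2.01) / 22 = 0.581 mA.

I_D = 0.581 mA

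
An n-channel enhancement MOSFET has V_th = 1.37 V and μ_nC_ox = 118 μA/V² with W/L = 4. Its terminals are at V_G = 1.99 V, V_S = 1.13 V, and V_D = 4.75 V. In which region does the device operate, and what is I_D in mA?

V_GS = V_G − V_S = 1.99 − 1.13 = 0.86 V; V_DS = V_D − V_S = 4.75 − 1.13 = 3.62 V.
V_GS = 0.86 V < V_th = 1.37 V, so the transistor is in cutoff.

Cutoff; I_D = 0 mA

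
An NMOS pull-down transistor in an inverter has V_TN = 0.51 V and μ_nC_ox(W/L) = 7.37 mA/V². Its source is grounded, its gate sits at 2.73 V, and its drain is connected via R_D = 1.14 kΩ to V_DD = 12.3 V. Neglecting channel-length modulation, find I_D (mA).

I_D = 10.1 mA

V_GS = V_G = 2.73 V, so V_ov = 2.73 − 0.51 = 2.22 V.
Assume saturation: I_D = ½ k_n V_ov² = 0.5 × 7.37 × 2.22² = 18.2 mA, giving V_DS = V_DD − I_D R_D = 12.3 − 18.2 × 1.14 = -8.4 V.
But -8.4 V < V_ov = 2.22 V, so the device is actually in triode.
In triode I_D = k_n[V_ov V_DS − ½ V_DS²] and I_D = (V_DD − V_DS)/R_D. Equating: 4.2 V_DS² − 19.65 V_DS + 12.3 = 0, giving V_DS = 0.744 V (the root below V_ov).
I_D = (12.3 − 0.744) / 1.14 = 10.1 mA.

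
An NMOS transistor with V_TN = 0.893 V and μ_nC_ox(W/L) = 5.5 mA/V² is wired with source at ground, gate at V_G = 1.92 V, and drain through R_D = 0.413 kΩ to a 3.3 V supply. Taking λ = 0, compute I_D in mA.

V_GS = V_G = 1.92 V, so V_ov = 1.92 − 0.893 = 1.03 V.
Assume saturation: I_D = ½ k_n V_ov² = 0.5 × 5.5 × 1.03² = 2.9 mA, giving V_DS = V_DD − I_D R_D = 3.3 − 2.9 × 0.413 = 2.1 V.
V_DS = 2.1 V ≥ V_ov = 1.03 V, confirming saturation.

I_D = 2.90 mA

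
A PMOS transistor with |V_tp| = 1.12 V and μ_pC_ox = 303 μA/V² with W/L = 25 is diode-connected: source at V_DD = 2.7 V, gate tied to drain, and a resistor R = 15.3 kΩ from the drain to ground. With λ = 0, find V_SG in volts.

V_SG = 1.28 V

With gate tied to drain, V_SG = V_SD ≥ V_SG − |V_tp|, so the device is in saturation.
k_p = μ_pC_ox · (W/L) = 7.575 mA/V².
KCL at the drain: ½ k_p (V_SG − |V_tp|)² = (V_DD − V_SG)/R.
Let x = V_SG − 1.12. Then 57.9 x² + x − 1.58 = 0, giving x = 0.157 V (positive root), so V_SG = 1.28 V.
I_D = (V_DD − V_SG)/R = (2.7 − 1.28) / 15.3 = 0.093 mA.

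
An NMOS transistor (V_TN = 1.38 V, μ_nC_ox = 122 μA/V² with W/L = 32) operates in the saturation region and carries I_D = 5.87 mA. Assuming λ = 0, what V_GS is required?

V_GS = 3.11 V

k_n = μ_nC_ox · (W/L) = 3.904 mA/V².
In saturation I_D = ½ k_n (V_GS − V_TN)², so V_GS − V_TN = √(2 I_D / k_n) = √(2 × 5.87 / 3.904) = 1.73 V.
V_GS = 1.38 + 1.73 = 3.11 V.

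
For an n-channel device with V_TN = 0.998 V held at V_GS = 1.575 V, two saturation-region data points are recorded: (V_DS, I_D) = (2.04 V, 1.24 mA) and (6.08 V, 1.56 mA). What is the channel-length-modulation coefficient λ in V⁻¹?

λ = 0.0734 V⁻¹

With V_GS fixed, I_D ∝ (1 + λ V_DS) in saturation, so I_D2/I_D1 = (1 + λ V_DS2)/(1 + λ V_DS1).
1.56/1.24 = 1.258 = (1 + 6.08 λ)/(1 + 2.04 λ).
Solving: λ (I_D1 V_DS2 − I_D2 V_DS1) = I_D2 − I_D1, so λ = (1.56 − 1.24) / (1.24 × 6.08 − 1.56 × 2.04) = 0.32 / 4.36 = 0.0734 V⁻¹.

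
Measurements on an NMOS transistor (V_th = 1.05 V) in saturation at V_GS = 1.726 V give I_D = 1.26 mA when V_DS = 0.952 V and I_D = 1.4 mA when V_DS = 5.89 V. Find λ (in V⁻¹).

With V_GS fixed, I_D ∝ (1 + λ V_DS) in saturation, so I_D2/I_D1 = (1 + λ V_DS2)/(1 + λ V_DS1).
1.4/1.26 = 1.111 = (1 + 5.89 λ)/(1 + 0.952 λ).
Solving: λ (I_D1 V_DS2 − I_D2 V_DS1) = I_D2 − I_D1, so λ = (1.4 − 1.26) / (1.26 × 5.89 − 1.4 × 0.952) = 0.14 / 6.09 = 0.023 V⁻¹.

λ = 0.0230 V⁻¹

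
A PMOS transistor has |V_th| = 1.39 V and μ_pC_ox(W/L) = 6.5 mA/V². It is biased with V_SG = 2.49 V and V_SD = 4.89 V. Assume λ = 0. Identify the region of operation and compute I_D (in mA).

Saturation; I_D = 3.93 mA

V_ov = V_SG − |V_th| = 2.49 − 1.39 = 1.1 V.
Since V_SD = 4.89 V ≥ V_ov = 1.1 V, the device is in saturation.
I_D = ½ k_p V_ov² = 0.5 × 6.5 × 1.1² = 3.93 mA.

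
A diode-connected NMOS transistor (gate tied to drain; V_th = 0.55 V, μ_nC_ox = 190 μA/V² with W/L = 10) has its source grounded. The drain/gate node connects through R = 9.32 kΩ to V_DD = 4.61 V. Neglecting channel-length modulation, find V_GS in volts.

With gate tied to drain, V_GS = V_DS ≥ V_GS − V_th, so the device is in saturation.
k_n = μ_nC_ox · (W/L) = 1.9 mA/V².
KCL at the drain: ½ k_n (V_GS − V_th)² = (V_DD − V_GS)/R.
Let x = V_GS − 0.55. Then 8.85 x² + x − 4.06 = 0, giving x = 0.623 V (positive root), so V_GS = 1.17 V.
I_D = (V_DD − V_GS)/R = (4.61 − 1.17) / 9.32 = 0.369 mA.

V_GS = 1.17 V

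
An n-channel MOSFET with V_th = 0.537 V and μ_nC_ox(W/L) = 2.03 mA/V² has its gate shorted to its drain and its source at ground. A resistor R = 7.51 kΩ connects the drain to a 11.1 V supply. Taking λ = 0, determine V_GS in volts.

With gate tied to drain, V_GS = V_DS ≥ V_GS − V_th, so the device is in saturation.
KCL at the drain: ½ k_n (V_GS − V_th)² = (V_DD − V_GS)/R.
Let x = V_GS − 0.537. Then 7.62 x² + x − 10.56 = 0, giving x = 1.11 V (positive root), so V_GS = 1.65 V.
I_D = (V_DD − V_GS)/R = (11.1 − 1.65) / 7.51 = 1.26 mA.

V_GS = 1.65 V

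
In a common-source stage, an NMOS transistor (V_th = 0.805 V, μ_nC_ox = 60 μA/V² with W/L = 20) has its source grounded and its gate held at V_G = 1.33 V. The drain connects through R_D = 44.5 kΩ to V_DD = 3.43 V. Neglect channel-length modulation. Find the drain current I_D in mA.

V_GS = V_G = 1.33 V, so V_ov = 1.33 − 0.805 = 0.525 V.
k_n = μ_nC_ox · (W/L) = 1.2 mA/V².
Assume saturation: I_D = ½ k_n V_ov² = 0.5 × 1.2 × 0.525² = 0.165 mA, giving V_DS = V_DD − I_D R_D = 3.43 − 0.165 × 44.5 = -3.93 V.
But -3.93 V < V_ov = 0.525 V, so the device is actually in triode.
In triode I_D = k_n[V_ov V_DS − ½ V_DS²] and I_D = (V_DD − V_DS)/R_D. Equating: 26.7 V_DS² − 29.04 V_DS + 3.43 = 0, giving V_DS = 0.135 V (the root below V_ov).
I_D = (3.43 − 0.135) / 44.5 = 0.074 mA.

I_D = 0.0740 mA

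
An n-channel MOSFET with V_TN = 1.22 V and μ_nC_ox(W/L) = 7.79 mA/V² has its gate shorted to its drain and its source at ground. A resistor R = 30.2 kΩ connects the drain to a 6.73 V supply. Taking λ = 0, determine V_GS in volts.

V_GS = 1.43 V

With gate tied to drain, V_GS = V_DS ≥ V_GS − V_TN, so the device is in saturation.
KCL at the drain: ½ k_n (V_GS − V_TN)² = (V_DD − V_GS)/R.
Let x = V_GS − 1.22. Then 118 x² + x − 5.51 = 0, giving x = 0.212 V (positive root), so V_GS = 1.43 V.
I_D = (V_DD − V_GS)/R = (6.73 − 1.43) / 30.2 = 0.175 mA.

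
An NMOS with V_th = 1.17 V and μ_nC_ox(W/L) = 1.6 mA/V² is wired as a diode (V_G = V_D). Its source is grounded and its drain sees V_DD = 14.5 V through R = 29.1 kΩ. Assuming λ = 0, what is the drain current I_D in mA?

I_D = 0.433 mA

With gate tied to drain, V_GS = V_DS ≥ V_GS − V_th, so the device is in saturation.
KCL at the drain: ½ k_n (V_GS − V_th)² = (V_DD − V_GS)/R.
Let x = V_GS − 1.17. Then 23.3 x² + x − 13.33 = 0, giving x = 0.736 V (positive root), so V_GS = 1.91 V.
I_D = (V_DD − V_GS)/R = (14.5 − 1.91) / 29.1 = 0.433 mA.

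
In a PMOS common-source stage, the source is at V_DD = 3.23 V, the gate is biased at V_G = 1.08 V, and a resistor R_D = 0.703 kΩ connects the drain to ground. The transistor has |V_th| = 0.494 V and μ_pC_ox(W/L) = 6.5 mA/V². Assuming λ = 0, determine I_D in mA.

V_SG = V_DD − V_G = 3.23 − 1.08 = 2.15 V, so V_ov = 2.15 − 0.494 = 1.66 V.
Assume saturation: I_D = ½ k_p V_ov² = 0.5 × 6.5 × 1.66² = 8.91 mA, giving V_SD = V_DD − I_D R_D = 3.23 − 8.91 × 0.703 = -3.04 V.
But -3.04 V < V_ov = 1.66 V, so the device is actually in triode.
In triode I_D = k_p[V_ov V_SD − ½ V_SD²] and I_D = (V_DD − V_SD)/R_D. Equating: 2.28 V_SD² − 8.567 V_SD + 3.23 = 0, giving V_SD = 0.425 V (the root below V_ov).
I_D = (3.23 − 0.425) / 0.703 = 3.99 mA.

I_D = 3.99 mA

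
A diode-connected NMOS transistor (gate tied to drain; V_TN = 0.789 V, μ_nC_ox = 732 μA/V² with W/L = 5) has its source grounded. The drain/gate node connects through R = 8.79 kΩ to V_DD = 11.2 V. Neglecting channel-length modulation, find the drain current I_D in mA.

I_D = 1.10 mA

With gate tied to drain, V_GS = V_DS ≥ V_GS − V_TN, so the device is in saturation.
k_n = μ_nC_ox · (W/L) = 3.66 mA/V².
KCL at the drain: ½ k_n (V_GS − V_TN)² = (V_DD − V_GS)/R.
Let x = V_GS − 0.789. Then 16.1 x² + x − 10.41 = 0, giving x = 0.774 V (positive root), so V_GS = 1.56 V.
I_D = (V_DD − V_GS)/R = (11.2 − 1.56) / 8.79 = 1.1 mA.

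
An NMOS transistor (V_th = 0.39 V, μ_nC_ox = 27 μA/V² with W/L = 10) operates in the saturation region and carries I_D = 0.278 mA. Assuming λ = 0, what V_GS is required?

k_n = μ_nC_ox · (W/L) = 0.27 mA/V².
In saturation I_D = ½ k_n (V_GS − V_th)², so V_GS − V_th = √(2 I_D / k_n) = √(2 × 0.278 / 0.27) = 1.44 V.
V_GS = 0.39 + 1.44 = 1.83 V.

V_GS = 1.83 V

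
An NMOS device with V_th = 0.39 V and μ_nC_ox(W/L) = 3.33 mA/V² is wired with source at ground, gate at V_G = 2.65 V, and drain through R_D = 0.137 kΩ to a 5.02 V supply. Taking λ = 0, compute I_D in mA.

I_D = 8.50 mA

V_GS = V_G = 2.65 V, so V_ov = 2.65 − 0.39 = 2.26 V.
Assume saturation: I_D = ½ k_n V_ov² = 0.5 × 3.33 × 2.26² = 8.5 mA, giving V_DS = V_DD − I_D R_D = 5.02 − 8.5 × 0.137 = 3.85 V.
V_DS = 3.85 V ≥ V_ov = 2.26 V, confirming saturation.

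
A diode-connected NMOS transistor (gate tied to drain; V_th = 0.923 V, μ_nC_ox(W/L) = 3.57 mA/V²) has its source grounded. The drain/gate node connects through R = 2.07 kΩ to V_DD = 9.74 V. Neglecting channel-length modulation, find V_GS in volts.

V_GS = 2.34 V

With gate tied to drain, V_GS = V_DS ≥ V_GS − V_th, so the device is in saturation.
KCL at the drain: ½ k_n (V_GS − V_th)² = (V_DD − V_GS)/R.
Let x = V_GS − 0.923. Then 3.69 x² + x − 8.817 = 0, giving x = 1.42 V (positive root), so V_GS = 2.34 V.
I_D = (V_DD − V_GS)/R = (9.74 − 2.34) / 2.07 = 3.58 mA.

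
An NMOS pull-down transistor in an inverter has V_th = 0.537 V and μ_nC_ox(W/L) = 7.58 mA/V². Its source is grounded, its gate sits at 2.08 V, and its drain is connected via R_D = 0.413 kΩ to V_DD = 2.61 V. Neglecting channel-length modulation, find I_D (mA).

V_GS = V_G = 2.08 V, so V_ov = 2.08 − 0.537 = 1.54 V.
Assume saturation: I_D = ½ k_n V_ov² = 0.5 × 7.58 × 1.54² = 9.02 mA, giving V_DS = V_DD − I_D R_D = 2.61 − 9.02 × 0.413 = -1.12 V.
But -1.12 V < V_ov = 1.54 V, so the device is actually in triode.
In triode I_D = k_n[V_ov V_DS − ½ V_DS²] and I_D = (V_DD − V_DS)/R_D. Equating: 1.57 V_DS² − 5.83 V_DS + 2.61 = 0, giving V_DS = 0.52 V (the root below V_ov).
I_D = (2.61 − 0.52) / 0.413 = 5.06 mA.

I_D = 5.06 mA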